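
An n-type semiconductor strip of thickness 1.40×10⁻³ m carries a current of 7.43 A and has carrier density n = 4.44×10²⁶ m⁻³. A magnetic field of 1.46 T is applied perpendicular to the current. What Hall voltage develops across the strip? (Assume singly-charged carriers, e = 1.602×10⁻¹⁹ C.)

V_H = IB/(n e t).
V_H = (7.43)(1.46)/((4.44×10²⁶)(1.602×10⁻¹⁹)(1.40×10⁻³)) ≈ 1.09×10⁻⁴ V.

V_H ≈ 1.09×10⁻⁴ V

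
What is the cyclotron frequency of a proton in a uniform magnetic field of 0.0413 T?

f ≈ 6.29×10⁵ Hz

f = |q|B/(2πm).
f = (1.602×10⁻¹⁹)(0.0413)/(2π·1.673×10⁻²⁷) ≈ 6.29×10⁵ Hz.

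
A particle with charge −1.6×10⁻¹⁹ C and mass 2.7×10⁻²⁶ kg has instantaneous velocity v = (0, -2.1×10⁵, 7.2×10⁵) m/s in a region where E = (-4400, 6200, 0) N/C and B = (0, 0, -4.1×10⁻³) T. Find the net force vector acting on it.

F ≈ (5.66×10⁻¹⁶, -9.92×10⁻¹⁶, 0) N

v×B = (861, 0, 0) N/C.
E + v×B = (-3540, 6200, 0) N/C.
F = q(E + v×B) = (−1.6×10⁻¹⁹ C)·(-3540, 6200, 0) = (5.66×10⁻¹⁶, -9.92×10⁻¹⁶, 0) N.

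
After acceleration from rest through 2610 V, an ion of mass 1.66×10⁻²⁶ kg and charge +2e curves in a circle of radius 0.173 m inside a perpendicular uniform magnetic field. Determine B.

v = √(2|q|V/m) = √(2·3.204×10⁻¹⁹·2610/1.66×10⁻²⁶) ≈ 3.174×10⁵ m/s.
B = mv/(|q|r) = (1.66×10⁻²⁶)(3.174×10⁵)/((3.204×10⁻¹⁹)(0.173)) ≈ 0.0951 T.

B ≈ 0.0951 T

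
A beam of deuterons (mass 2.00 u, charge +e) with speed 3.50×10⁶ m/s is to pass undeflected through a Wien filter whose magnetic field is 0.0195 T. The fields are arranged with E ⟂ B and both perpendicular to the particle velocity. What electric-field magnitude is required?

E = 6.82×10⁴ V/m

For straight-line motion qE = qvB, so E = vB.
E = 3.50×10⁶ × 0.0195 = 6.82×10⁴ V/m.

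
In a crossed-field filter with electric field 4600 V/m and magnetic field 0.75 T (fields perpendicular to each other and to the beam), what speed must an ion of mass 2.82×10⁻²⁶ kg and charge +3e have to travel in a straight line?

v = 6100 m/s

Straight-line motion ⇒ electric and magnetic forces cancel, so E = vB.
v = E/B = 4600/0.75 = 6100 m/s.
The result is independent of the particle's charge and mass.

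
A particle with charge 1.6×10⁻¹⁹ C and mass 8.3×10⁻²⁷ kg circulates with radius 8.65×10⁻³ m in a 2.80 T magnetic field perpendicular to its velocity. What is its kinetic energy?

v = |q|Br/m, then KE = ½mv² = (qBr)²/(2m).
v = (1.6×10⁻¹⁹)(2.80)(8.65×10⁻³)/8.3×10⁻²⁷ ≈ 4.669×10⁵ m/s.
KE = ½(8.3×10⁻²⁷)(4.669×10⁵)² ≈ 9.05×10⁻¹⁶ J.

KE ≈ 9.05×10⁻¹⁶ J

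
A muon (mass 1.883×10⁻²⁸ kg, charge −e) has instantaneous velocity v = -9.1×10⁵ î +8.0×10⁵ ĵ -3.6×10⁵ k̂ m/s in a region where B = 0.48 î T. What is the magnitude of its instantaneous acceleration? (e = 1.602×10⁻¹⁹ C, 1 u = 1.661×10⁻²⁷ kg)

|a| ≈ 3.58×10¹⁴ m/s²

v×B = (0, -1.73×10⁵, -3.84×10⁵) N/C.
F = q v×B = (−1.602×10⁻¹⁹ C)·(0, -1.73×10⁵, -3.84×10⁵) = (0, 2.77×10⁻¹⁴, 6.15×10⁻¹⁴) N.
|a| = |F|/m = 6.746×10⁻¹⁴/1.883×10⁻²⁸ ≈ 3.58×10¹⁴ m/s².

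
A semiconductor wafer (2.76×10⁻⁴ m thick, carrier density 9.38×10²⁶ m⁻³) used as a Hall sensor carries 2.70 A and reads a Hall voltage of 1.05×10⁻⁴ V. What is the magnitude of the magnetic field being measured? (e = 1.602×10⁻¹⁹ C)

B ≈ 1.61 T

From V_H = IB/(n e t), B = V_H n e t / I.
B = (1.05×10⁻⁴)(9.38×10²⁶)(1.602×10⁻¹⁹)(2.76×10⁻⁴)/2.70 ≈ 1.61 T.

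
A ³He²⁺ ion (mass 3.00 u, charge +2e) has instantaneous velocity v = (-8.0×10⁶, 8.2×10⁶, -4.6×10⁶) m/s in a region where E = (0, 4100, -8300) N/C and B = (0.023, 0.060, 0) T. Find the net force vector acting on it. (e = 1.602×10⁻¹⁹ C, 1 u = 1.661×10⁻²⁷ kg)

v×B = (2.76×10⁵, -1.06×10⁵, -6.69×10⁵) N/C.
E + v×B = (2.76×10⁵, -1.02×10⁵, -6.77×10⁵) N/C.
F = q(E + v×B) = (3.204×10⁻¹⁹ C)·(2.76×10⁵, -1.02×10⁵, -6.77×10⁵) = (8.84×10⁻¹⁴, -3.26×10⁻¹⁴, -2.17×10⁻¹³) N.

F ≈ (8.84×10⁻¹⁴, -3.26×10⁻¹⁴, -2.17×10⁻¹³) N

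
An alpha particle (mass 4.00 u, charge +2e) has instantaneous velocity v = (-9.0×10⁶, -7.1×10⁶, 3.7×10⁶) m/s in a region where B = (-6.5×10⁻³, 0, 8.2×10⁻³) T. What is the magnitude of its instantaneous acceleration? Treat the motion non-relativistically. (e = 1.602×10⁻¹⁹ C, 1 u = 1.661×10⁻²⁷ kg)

v×B = (-5.82×10⁴, 4.98×10⁴, -4.62×10⁴) N/C.
F = q v×B = (3.204×10⁻¹⁹ C)·(-5.82×10⁴, 4.98×10⁴, -4.62×10⁴) = (-1.87×10⁻¹⁴, 1.59×10⁻¹⁴, -1.48×10⁻¹⁴) N.
|a| = |F|/m = 2.865×10⁻¹⁴/6.644×10⁻²⁷ ≈ 4.31×10¹² m/s².

|a| ≈ 4.31×10¹² m/s²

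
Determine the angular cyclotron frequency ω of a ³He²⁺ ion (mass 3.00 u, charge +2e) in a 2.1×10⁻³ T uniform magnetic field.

ω ≈ 1.4×10⁵ rad/s

ω = |q|B/m.
ω = (3.204×10⁻¹⁹)(2.1×10⁻³)/4.983×10⁻²⁷ ≈ 1.4×10⁵ rad/s.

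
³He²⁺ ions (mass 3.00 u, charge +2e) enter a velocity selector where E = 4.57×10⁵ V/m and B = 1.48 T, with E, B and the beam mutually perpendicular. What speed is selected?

For undeflected motion the electric and magnetic forces balance: qE = qvB.
v = E/B = 4.57×10⁵/1.48 = 3.09×10⁵ m/s.
The result is independent of the particle's charge and mass.

v = 3.09×10⁵ m/s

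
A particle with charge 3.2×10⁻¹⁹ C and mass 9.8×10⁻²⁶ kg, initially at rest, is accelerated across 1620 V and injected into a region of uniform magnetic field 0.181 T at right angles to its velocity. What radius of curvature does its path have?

r ≈ 0.174 m

Acceleration: |q|V = ½mv² ⇒ v = √(2|q|V/m) = √(2·3.2×10⁻¹⁹·1620/9.8×10⁻²⁶) ≈ 1.029×10⁵ m/s.
In the field: r = mv/(|q|B) = (9.8×10⁻²⁶)(1.029×10⁵)/((3.2×10⁻¹⁹)(0.181)) ≈ 0.174 m.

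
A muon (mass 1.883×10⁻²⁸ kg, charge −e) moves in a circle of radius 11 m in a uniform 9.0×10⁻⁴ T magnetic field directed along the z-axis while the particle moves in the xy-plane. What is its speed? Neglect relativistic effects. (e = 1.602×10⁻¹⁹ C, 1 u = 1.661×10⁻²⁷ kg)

v ≈ 8.4×10⁶ m/s

From |q|vB = mv²/r, v = |q|Br/m.
v = (1.602×10⁻¹⁹)(9.0×10⁻⁴)(11)/1.883×10⁻²⁸ ≈ 8.4×10⁶ m/s.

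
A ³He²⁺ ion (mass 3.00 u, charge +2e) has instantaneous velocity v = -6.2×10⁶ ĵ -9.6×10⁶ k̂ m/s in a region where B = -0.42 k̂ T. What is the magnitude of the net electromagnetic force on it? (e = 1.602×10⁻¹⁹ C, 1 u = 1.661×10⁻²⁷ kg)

v×B = (2.60×10⁶, 0, 0) N/C.
F = q v×B = (3.204×10⁻¹⁹ C)·(2.60×10⁶, 0, 0) = (8.34×10⁻¹³, 0, 0) N.
|F| = 8.34×10⁻¹³ N.

|F| ≈ 8.34×10⁻¹³ N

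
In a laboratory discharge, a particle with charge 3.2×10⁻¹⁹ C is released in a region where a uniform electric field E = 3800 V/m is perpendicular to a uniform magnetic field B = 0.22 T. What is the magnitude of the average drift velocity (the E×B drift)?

The E×B drift speed is v_d = E/B.
v_d = 3800/0.22 = 1.7×10⁴ m/s.

v_d ≈ 1.7×10⁴ m/s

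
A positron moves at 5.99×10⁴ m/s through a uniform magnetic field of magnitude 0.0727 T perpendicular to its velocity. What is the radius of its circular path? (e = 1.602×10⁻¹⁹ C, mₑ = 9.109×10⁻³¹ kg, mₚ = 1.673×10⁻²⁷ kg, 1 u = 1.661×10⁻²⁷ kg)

r ≈ 4.68×10⁻⁶ m

The magnetic force provides the centripetal force: |q|vB = mv²/r.
r = mv/(|q|B) = (9.109×10⁻³¹)(5.99×10⁴)/((1.602×10⁻¹⁹)(0.0727)) ≈ 4.68×10⁻⁶ m.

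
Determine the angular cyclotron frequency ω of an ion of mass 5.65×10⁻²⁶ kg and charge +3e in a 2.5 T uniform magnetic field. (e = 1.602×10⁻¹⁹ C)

ω ≈ 2.1×10⁷ rad/s

ω = |q|B/m.
ω = (4.806×10⁻¹⁹)(2.5)/5.65×10⁻²⁶ ≈ 2.1×10⁷ rad/s.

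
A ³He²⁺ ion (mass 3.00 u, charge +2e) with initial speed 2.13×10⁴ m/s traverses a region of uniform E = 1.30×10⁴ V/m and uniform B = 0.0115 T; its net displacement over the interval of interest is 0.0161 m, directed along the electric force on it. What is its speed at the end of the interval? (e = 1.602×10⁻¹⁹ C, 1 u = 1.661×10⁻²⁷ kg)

v_f ≈ 1.65×10⁵ m/s

B does no work; ΔKE = |q|E d.
½mv_f² = ½mv₀² + |q|Ed = ½(4.983×10⁻²⁷)(2.13×10⁴)² + (3.204×10⁻¹⁹)(1.30×10⁴)(0.0161) ≈ 1.130×10⁻¹⁸ J + 6.706×10⁻¹⁷ J ≈ 6.819×10⁻¹⁷ J.
v_f = √(2·6.819×10⁻¹⁷/4.983×10⁻²⁷) ≈ 1.65×10⁵ m/s.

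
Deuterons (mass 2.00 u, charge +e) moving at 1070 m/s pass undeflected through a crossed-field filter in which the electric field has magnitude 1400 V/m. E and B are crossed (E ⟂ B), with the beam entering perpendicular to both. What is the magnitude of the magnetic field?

B = 1.31 T

Balance of forces in the selector: qE = qvB ⇒ B = E/v.
B = 1400/1070 = 1.31 T.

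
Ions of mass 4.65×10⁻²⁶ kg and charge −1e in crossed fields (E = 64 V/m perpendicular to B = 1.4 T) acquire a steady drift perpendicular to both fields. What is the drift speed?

The E×B drift speed is v_d = E/B.
v_d = 64/1.4 = 46 m/s.

v_d ≈ 46 m/s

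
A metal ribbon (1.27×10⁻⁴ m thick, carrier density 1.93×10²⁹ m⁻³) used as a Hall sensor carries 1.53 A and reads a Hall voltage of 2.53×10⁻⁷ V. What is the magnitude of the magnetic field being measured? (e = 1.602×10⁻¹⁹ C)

From V_H = IB/(n e t), B = V_H n e t / I.
B = (2.53×10⁻⁷)(1.93×10²⁹)(1.602×10⁻¹⁹)(1.27×10⁻⁴)/1.53 ≈ 0.649 T.

B ≈ 0.649 T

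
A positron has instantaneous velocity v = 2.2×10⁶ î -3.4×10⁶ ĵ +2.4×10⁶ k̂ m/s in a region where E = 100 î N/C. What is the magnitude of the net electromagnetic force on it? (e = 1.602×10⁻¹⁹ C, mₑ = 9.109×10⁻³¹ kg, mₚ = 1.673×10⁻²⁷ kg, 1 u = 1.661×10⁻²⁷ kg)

Only an electric field acts, so F = qE = (1.602×10⁻¹⁹ C)·(100, 0, 0) = (1.60×10⁻¹⁷, 0, 0) N.
|F| = 1.60×10⁻¹⁷ N.

|F| ≈ 1.60×10⁻¹⁷ N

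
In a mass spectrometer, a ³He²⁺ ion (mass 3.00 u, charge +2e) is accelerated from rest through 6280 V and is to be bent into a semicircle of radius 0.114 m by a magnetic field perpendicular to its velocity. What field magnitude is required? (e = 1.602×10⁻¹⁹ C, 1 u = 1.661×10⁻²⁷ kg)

B ≈ 0.123 T

v = √(2|q|V/m) = √(2·3.204×10⁻¹⁹·6280/4.983×10⁻²⁷) ≈ 8.987×10⁵ m/s.
B = mv/(|q|r) = (4.983×10⁻²⁷)(8.987×10⁵)/((3.204×10⁻¹⁹)(0.114)) ≈ 0.123 T.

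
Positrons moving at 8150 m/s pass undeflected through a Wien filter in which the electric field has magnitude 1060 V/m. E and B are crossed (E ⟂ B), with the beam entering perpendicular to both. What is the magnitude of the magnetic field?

Balance of forces in the selector: qE = qvB ⇒ B = E/v.
B = 1060/8150 = 0.130 T.

B = 0.130 T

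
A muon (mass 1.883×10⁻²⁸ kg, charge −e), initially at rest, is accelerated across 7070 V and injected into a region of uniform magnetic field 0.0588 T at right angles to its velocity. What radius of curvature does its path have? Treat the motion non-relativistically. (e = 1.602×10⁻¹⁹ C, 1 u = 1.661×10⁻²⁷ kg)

Acceleration: |q|V = ½mv² ⇒ v = √(2|q|V/m) = √(2·1.602×10⁻¹⁹·7070/1.883×10⁻²⁸) ≈ 3.468×10⁶ m/s.
In the field: r = mv/(|q|B) = (1.883×10⁻²⁸)(3.468×10⁶)/((1.602×10⁻¹⁹)(0.0588)) ≈ 0.0693 m.

r ≈ 0.0693 m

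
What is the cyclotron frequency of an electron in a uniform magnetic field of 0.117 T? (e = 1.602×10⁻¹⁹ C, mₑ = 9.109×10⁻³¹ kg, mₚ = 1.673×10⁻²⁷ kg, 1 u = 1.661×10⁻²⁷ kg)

f = |q|B/(2πm).
f = (1.602×10⁻¹⁹)(0.117)/(2π·9.109×10⁻³¹) ≈ 3.27×10⁹ Hz.

f ≈ 3.27×10⁹ Hz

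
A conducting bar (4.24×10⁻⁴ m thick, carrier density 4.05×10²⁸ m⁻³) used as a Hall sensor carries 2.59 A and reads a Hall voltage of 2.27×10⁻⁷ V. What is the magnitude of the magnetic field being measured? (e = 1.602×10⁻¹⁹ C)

B ≈ 0.241 T

From V_H = IB/(n e t), B = V_H n e t / I.
B = (2.27×10⁻⁷)(4.05×10²⁸)(1.602×10⁻¹⁹)(4.24×10⁻⁴)/2.59 ≈ 0.241 T.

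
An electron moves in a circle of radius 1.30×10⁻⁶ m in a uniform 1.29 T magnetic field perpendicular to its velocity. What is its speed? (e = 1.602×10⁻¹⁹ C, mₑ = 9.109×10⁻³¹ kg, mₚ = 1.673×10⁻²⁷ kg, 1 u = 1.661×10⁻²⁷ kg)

v ≈ 2.95×10⁵ m/s

From |q|vB = mv²/r, v = |q|Br/m.
v = (1.602×10⁻¹⁹)(1.29)(1.30×10⁻⁶)/9.109×10⁻³¹ ≈ 2.95×10⁵ m/s.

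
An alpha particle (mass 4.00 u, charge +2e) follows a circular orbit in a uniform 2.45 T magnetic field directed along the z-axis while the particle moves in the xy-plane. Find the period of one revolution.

T ≈ 5.32×10⁻⁸ s

The cyclotron period depends only on m, q, B: T = 2πm/(|q|B).
T = 2π(6.644×10⁻²⁷)/((3.204×10⁻¹⁹)(2.45)) ≈ 5.32×10⁻⁸ s.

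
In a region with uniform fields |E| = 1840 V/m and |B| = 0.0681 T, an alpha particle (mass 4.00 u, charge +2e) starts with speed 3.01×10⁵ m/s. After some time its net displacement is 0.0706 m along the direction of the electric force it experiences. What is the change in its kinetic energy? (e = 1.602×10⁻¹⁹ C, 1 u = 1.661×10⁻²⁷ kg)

ΔKE ≈ 4.16×10⁻¹⁷ J

The magnetic force is always ⟂ v and does no work; only the electric force changes KE.
ΔKE = F_E · d = |q|E d = (3.204×10⁻¹⁹)(1840)(0.0706) ≈ 4.16×10⁻¹⁷ J.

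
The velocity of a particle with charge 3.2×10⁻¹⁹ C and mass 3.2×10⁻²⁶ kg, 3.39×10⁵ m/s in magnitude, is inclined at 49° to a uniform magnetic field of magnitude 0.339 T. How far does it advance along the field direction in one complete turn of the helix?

p ≈ 0.412 m

v∥ = v cosθ = 3.39×10⁵·cos49° ≈ 2.224×10⁵ m/s.
T = 2πm/(|q|B) = 2π(3.2×10⁻²⁶)/((3.2×10⁻¹⁹)(0.339)) ≈ 1.853×10⁻⁶ s.
pitch = v∥ T = (2.224×10⁵)(1.853×10⁻⁶) ≈ 0.412 m.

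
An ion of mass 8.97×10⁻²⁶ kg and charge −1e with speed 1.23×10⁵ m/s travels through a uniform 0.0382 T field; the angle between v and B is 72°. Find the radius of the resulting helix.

v⊥ = v sinθ = 1.23×10⁵·sin72° ≈ 1.170×10⁵ m/s.
r = m v⊥/(|q|B) = (8.97×10⁻²⁶)(1.170×10⁵)/((1.602×10⁻¹⁹)(0.0382)) ≈ 1.71 m.

r ≈ 1.71 m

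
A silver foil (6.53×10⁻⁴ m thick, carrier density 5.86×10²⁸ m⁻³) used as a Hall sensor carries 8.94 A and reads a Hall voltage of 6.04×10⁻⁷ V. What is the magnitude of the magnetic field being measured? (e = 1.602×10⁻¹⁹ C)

From V_H = IB/(n e t), B = V_H n e t / I.
B = (6.04×10⁻⁷)(5.86×10²⁸)(1.602×10⁻¹⁹)(6.53×10⁻⁴)/8.94 ≈ 0.414 T.

B ≈ 0.414 T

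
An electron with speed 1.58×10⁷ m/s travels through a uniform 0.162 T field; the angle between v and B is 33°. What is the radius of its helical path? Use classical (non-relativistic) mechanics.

v⊥ = v sinθ = 1.58×10⁷·sin33° ≈ 8.605×10⁶ m/s.
r = m v⊥/(|q|B) = (9.109×10⁻³¹)(8.605×10⁶)/((1.602×10⁻¹⁹)(0.162)) ≈ 3.02×10⁻⁴ m.

r ≈ 3.02×10⁻⁴ m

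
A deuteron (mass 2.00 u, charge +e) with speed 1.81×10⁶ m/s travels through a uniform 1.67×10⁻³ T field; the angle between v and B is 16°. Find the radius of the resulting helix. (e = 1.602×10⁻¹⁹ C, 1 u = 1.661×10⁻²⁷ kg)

r ≈ 6.19 m

v⊥ = v sinθ = 1.81×10⁶·sin16° ≈ 4.989×10⁵ m/s.
r = m v⊥/(|q|B) = (3.322×10⁻²⁷)(4.989×10⁵)/((1.602×10⁻¹⁹)(1.67×10⁻³)) ≈ 6.19 m.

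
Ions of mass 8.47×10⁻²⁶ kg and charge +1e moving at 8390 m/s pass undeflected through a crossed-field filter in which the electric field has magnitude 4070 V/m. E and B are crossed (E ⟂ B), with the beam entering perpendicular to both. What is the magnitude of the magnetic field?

B = 0.485 T

Balance of forces in the selector: qE = qvB ⇒ B = E/v.
B = 4070/8390 = 0.485 T.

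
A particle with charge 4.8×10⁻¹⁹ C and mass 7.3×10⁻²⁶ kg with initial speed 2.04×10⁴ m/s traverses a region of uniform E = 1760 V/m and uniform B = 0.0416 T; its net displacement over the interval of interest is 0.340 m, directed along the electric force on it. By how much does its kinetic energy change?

The magnetic force is always ⟂ v and does no work; only the electric force changes KE.
ΔKE = F_E · d = |q|E d = (4.8×10⁻¹⁹)(1760)(0.340) ≈ 2.87×10⁻¹⁶ J.

ΔKE ≈ 2.87×10⁻¹⁶ J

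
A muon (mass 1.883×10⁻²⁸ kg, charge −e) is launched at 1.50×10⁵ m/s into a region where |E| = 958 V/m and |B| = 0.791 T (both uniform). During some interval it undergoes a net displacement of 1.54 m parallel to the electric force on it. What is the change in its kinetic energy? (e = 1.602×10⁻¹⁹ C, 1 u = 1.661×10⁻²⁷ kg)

The magnetic force is always ⟂ v and does no work; only the electric force changes KE.
ΔKE = F_E · d = |q|E d = (1.602×10⁻¹⁹)(958)(1.54) ≈ 2.36×10⁻¹⁶ J.

ΔKE ≈ 2.36×10⁻¹⁶ J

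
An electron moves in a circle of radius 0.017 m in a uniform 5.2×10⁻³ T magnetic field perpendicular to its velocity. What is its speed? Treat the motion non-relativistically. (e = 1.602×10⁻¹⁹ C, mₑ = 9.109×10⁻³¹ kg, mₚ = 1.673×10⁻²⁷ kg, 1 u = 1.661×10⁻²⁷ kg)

v ≈ 1.6×10⁷ m/s

From |q|vB = mv²/r, v = |q|Br/m.
v = (1.602×10⁻¹⁹)(5.2×10⁻³)(0.017)/9.109×10⁻³¹ ≈ 1.6×10⁷ m/s.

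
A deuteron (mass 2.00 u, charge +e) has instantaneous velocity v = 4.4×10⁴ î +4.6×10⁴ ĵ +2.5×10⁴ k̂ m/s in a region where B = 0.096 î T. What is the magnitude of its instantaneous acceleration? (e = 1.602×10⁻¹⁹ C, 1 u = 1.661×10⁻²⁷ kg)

v×B = (0, 2400, -4420) N/C.
F = q v×B = (1.602×10⁻¹⁹ C)·(0, 2400, -4420) = (0, 3.84×10⁻¹⁶, -7.07×10⁻¹⁶) N.
|a| = |F|/m = 8.052×10⁻¹⁶/3.322×10⁻²⁷ ≈ 2.42×10¹¹ m/s².

|a| ≈ 2.42×10¹¹ m/s²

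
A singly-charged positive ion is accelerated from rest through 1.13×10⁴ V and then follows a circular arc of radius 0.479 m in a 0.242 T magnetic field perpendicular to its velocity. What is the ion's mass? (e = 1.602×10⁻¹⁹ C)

m ≈ 9.52×10⁻²⁶ kg

Combine |q|V = ½mv² and r = mv/(|q|B): eliminate v to get m = qB²r²/(2V).
m = (1.602×10⁻¹⁹)(0.242)²(0.479)²/(2·1.13×10⁴) ≈ 9.52×10⁻²⁶ kg.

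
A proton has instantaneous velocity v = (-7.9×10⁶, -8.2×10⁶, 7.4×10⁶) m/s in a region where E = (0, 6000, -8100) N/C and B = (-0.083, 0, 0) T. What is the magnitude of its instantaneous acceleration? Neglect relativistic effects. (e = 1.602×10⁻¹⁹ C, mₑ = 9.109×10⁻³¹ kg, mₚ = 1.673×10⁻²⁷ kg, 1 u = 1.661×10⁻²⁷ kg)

|a| ≈ 8.80×10¹³ m/s²

v×B = (0, -6.14×10⁵, -6.81×10⁵) N/C.
E + v×B = (0, -6.08×10⁵, -6.89×10⁵) N/C.
F = q(E + v×B) = (1.602×10⁻¹⁹ C)·(0, -6.08×10⁵, -6.89×10⁵) = (0, -9.74×10⁻¹⁴, -1.10×10⁻¹³) N.
|a| = |F|/m = 1.472×10⁻¹³/1.673×10⁻²⁷ ≈ 8.80×10¹³ m/s².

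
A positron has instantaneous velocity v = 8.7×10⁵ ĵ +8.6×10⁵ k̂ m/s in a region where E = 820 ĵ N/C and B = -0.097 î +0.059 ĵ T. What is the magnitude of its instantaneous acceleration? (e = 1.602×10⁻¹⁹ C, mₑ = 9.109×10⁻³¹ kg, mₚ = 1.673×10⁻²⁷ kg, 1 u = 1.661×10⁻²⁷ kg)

v×B = (-5.07×10⁴, -8.34×10⁴, 8.44×10⁴) N/C.
E + v×B = (-5.07×10⁴, -8.26×10⁴, 8.44×10⁴) N/C.
F = q(E + v×B) = (1.602×10⁻¹⁹ C)·(-5.07×10⁴, -8.26×10⁴, 8.44×10⁴) = (-8.13×10⁻¹⁵, -1.32×10⁻¹⁴, 1.35×10⁻¹⁴) N.
|a| = |F|/m = 2.059×10⁻¹⁴/9.109×10⁻³¹ ≈ 2.26×10¹⁶ m/s².

|a| ≈ 2.26×10¹⁶ m/s²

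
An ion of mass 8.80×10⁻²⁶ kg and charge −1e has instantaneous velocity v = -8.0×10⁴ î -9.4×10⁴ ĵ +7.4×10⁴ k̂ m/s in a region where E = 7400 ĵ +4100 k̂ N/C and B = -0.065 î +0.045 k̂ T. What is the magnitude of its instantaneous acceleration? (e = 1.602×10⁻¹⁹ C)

|a| ≈ 1.41×10¹⁰ m/s²

v×B = (-4230, -1210, -6110) N/C.
E + v×B = (-4230, 6190, -2010) N/C.
F = q(E + v×B) = (−1.602×10⁻¹⁹ C)·(-4230, 6190, -2010) = (6.78×10⁻¹⁶, -9.92×10⁻¹⁶, 3.22×10⁻¹⁶) N.
|a| = |F|/m = 1.243×10⁻¹⁵/8.80×10⁻²⁶ ≈ 1.41×10¹⁰ m/s².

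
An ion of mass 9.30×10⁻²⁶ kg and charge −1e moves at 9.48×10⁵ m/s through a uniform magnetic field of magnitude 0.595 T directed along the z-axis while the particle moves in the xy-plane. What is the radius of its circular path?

The magnetic force provides the centripetal force: |q|vB = mv²/r.
r = mv/(|q|B) = (9.30×10⁻²⁶)(9.48×10⁵)/((1.602×10⁻¹⁹)(0.595)) ≈ 0.925 m.

r ≈ 0.925 m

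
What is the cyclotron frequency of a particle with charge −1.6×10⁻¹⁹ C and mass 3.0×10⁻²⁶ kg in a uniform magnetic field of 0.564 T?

f = |q|B/(2πm).
f = (1.6×10⁻¹⁹)(0.564)/(2π·3.0×10⁻²⁶) ≈ 4.79×10⁵ Hz.

f ≈ 4.79×10⁵ Hz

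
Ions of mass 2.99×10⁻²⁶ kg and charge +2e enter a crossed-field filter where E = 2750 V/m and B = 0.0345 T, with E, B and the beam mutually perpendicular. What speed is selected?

v = 7.97×10⁴ m/s

Straight-line motion ⇒ electric and magnetic forces cancel, so E = vB.
v = E/B = 2750/0.0345 = 7.97×10⁴ m/s.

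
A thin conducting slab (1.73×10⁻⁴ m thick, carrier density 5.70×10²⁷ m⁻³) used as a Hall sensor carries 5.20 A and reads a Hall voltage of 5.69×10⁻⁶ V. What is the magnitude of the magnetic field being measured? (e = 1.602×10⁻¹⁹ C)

B ≈ 0.173 T

From V_H = IB/(n e t), B = V_H n e t / I.
B = (5.69×10⁻⁶)(5.70×10²⁷)(1.602×10⁻¹⁹)(1.73×10⁻⁴)/5.20 ≈ 0.173 T.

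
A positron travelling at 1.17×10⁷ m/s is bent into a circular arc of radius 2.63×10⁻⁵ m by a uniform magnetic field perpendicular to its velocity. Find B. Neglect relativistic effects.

B ≈ 2.53 T

From |q|vB = mv²/r, B = mv/(|q|r).
B = (9.109×10⁻³¹)(1.17×10⁷)/((1.602×10⁻¹⁹)(2.63×10⁻⁵)) ≈ 2.53 T.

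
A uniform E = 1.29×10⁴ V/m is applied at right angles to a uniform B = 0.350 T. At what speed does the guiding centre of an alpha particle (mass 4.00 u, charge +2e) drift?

v_d ≈ 3.69×10⁴ m/s

In crossed fields the guiding centre drifts at v_d = |E×B|/B² = E/B, independent of charge and mass.
v_d = 1.29×10⁴/0.350 = 3.69×10⁴ m/s.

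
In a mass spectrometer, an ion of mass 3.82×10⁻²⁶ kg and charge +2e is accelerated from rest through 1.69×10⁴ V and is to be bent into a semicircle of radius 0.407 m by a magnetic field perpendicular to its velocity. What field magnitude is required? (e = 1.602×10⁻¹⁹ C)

B ≈ 0.156 T

v = √(2|q|V/m) = √(2·3.204×10⁻¹⁹·1.69×10⁴/3.82×10⁻²⁶) ≈ 5.324×10⁵ m/s.
B = mv/(|q|r) = (3.82×10⁻²⁶)(5.324×10⁵)/((3.204×10⁻¹⁹)(0.407)) ≈ 0.156 T.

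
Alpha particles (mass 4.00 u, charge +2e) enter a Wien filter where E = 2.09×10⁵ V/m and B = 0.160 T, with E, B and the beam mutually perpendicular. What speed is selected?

v = 1.31×10⁶ m/s

Straight-line motion ⇒ electric and magnetic forces cancel, so E = vB.
v = E/B = 2.09×10⁵/0.160 = 1.31×10⁶ m/s.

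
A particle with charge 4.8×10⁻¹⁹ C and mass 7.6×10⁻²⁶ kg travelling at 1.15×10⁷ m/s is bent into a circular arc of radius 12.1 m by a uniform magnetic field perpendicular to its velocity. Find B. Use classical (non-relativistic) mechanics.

From |q|vB = mv²/r, B = mv/(|q|r).
B = (7.6×10⁻²⁶)(1.15×10⁷)/((4.8×10⁻¹⁹)(12.1)) ≈ 0.150 T.

B ≈ 0.150 T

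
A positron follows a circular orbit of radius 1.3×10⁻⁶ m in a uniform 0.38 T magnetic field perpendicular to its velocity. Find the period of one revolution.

T ≈ 9.4×10⁻¹¹ s

The cyclotron period depends only on m, q, B: T = 2πm/(|q|B).
T = 2π(9.109×10⁻³¹)/((1.602×10⁻¹⁹)(0.38)) ≈ 9.4×10⁻¹¹ s.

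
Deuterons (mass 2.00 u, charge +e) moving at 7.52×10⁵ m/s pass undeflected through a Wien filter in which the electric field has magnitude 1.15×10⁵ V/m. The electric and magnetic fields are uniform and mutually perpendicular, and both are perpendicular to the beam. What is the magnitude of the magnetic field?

Balance of forces in the selector: qE = qvB ⇒ B = E/v.
B = 1.15×10⁵/7.52×10⁵ = 0.153 T.

B = 0.153 T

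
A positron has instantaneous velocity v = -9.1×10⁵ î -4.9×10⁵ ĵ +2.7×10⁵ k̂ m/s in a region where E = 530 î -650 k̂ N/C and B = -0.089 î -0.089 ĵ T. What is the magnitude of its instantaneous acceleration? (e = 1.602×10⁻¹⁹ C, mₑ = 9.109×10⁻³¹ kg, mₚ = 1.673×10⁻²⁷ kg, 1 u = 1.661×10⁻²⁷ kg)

v×B = (2.40×10⁴, -2.40×10⁴, 3.74×10⁴) N/C.
E + v×B = (2.46×10⁴, -2.40×10⁴, 3.67×10⁴) N/C.
F = q(E + v×B) = (1.602×10⁻¹⁹ C)·(2.46×10⁴, -2.40×10⁴, 3.67×10⁴) = (3.93×10⁻¹⁵, -3.85×10⁻¹⁵, 5.88×10⁻¹⁵) N.
|a| = |F|/m = 8.057×10⁻¹⁵/9.109×10⁻³¹ ≈ 8.85×10¹⁵ m/s².

|a| ≈ 8.85×10¹⁵ m/s²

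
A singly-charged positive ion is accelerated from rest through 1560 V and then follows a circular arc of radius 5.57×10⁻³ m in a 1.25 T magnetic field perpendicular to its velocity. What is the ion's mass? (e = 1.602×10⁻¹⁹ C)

m ≈ 2.49×10⁻²⁷ kg

Combine |q|V = ½mv² and r = mv/(|q|B): eliminate v to get m = qB²r²/(2V).
m = (1.602×10⁻¹⁹)(1.25)²(5.57×10⁻³)²/(2·1560) ≈ 2.49×10⁻²⁷ kg.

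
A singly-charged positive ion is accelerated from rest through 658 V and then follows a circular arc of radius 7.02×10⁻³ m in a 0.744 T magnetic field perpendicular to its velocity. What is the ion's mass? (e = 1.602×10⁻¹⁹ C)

m ≈ 3.32×10⁻²⁷ kg

Combine |q|V = ½mv² and r = mv/(|q|B): eliminate v to get m = qB²r²/(2V).
m = (1.602×10⁻¹⁹)(0.744)²(7.02×10⁻³)²/(2·658) ≈ 3.32×10⁻²⁷ kg.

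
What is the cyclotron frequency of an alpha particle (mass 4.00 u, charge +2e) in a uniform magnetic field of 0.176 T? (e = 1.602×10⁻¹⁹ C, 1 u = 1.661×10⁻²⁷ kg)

f ≈ 1.35×10⁶ Hz

f = |q|B/(2πm).
f = (3.204×10⁻¹⁹)(0.176)/(2π·6.644×10⁻²⁷) ≈ 1.35×10⁶ Hz.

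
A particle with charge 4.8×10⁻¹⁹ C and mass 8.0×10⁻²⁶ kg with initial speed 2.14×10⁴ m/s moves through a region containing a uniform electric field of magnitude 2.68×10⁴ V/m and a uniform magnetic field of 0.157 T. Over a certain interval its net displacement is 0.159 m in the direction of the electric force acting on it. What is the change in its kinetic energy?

The magnetic force is always ⟂ v and does no work; only the electric force changes KE.
ΔKE = F_E · d = |q|E d = (4.8×10⁻¹⁹)(2.68×10⁴)(0.159) ≈ 2.05×10⁻¹⁵ J.

ΔKE ≈ 2.05×10⁻¹⁵ J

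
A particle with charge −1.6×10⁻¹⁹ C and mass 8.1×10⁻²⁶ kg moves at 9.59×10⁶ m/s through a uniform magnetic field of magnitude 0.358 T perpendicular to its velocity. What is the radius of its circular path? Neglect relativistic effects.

The magnetic force provides the centripetal force: |q|vB = mv²/r.
r = mv/(|q|B) = (8.1×10⁻²⁶)(9.59×10⁶)/((1.6×10⁻¹⁹)(0.358)) ≈ 13.6 m.

r ≈ 13.6 m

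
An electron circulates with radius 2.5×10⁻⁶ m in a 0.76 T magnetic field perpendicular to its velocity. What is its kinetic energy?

KE ≈ 5.1×10⁻²⁰ J

v = |q|Br/m, then KE = ½mv² = (qBr)²/(2m).
v = (1.602×10⁻¹⁹)(0.76)(2.5×10⁻⁶)/9.109×10⁻³¹ ≈ 3.342×10⁵ m/s.
KE = ½(9.109×10⁻³¹)(3.342×10⁵)² ≈ 5.1×10⁻²⁰ J.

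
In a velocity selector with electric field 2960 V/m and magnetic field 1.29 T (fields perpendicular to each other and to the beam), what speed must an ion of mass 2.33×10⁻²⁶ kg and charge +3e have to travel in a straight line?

For undeflected motion the electric and magnetic forces balance: qE = qvB.
v = E/B = 2960/1.29 = 2290 m/s.
The result is independent of the particle's charge and mass.

v = 2290 m/s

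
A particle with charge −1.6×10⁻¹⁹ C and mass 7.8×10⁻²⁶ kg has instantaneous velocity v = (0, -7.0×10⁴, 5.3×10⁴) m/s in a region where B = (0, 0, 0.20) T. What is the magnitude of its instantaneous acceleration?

v×B = (-1.40×10⁴, 0, 0) N/C.
F = q v×B = (−1.6×10⁻¹⁹ C)·(-1.40×10⁴, 0, 0) = (2.24×10⁻¹⁵, 0, 0) N.
|a| = |F|/m = 2.240×10⁻¹⁵/7.8×10⁻²⁶ ≈ 2.87×10¹⁰ m/s².

|a| ≈ 2.87×10¹⁰ m/s²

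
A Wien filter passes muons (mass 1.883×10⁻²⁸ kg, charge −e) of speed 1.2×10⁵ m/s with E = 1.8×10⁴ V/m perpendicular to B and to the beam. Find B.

Balance of forces in the selector: qE = qvB ⇒ B = E/v.
B = 1.8×10⁴/1.2×10⁵ = 0.15 T.

B = 0.15 T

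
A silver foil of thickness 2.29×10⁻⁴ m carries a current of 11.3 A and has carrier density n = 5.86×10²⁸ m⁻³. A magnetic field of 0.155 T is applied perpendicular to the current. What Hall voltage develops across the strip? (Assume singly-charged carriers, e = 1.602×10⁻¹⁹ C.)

V_H ≈ 8.15×10⁻⁷ V

V_H = IB/(n e t).
V_H = (11.3)(0.155)/((5.86×10²⁸)(1.602×10⁻¹⁹)(2.29×10⁻⁴)) ≈ 8.15×10⁻⁷ V.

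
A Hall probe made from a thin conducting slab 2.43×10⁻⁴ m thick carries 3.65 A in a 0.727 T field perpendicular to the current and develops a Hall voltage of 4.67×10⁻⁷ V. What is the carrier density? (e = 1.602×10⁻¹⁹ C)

From V_H = IB/(n e t), n = IB/(V_H e t).
n = (3.65)(0.727)/((4.67×10⁻⁷)(1.602×10⁻¹⁹)(2.43×10⁻⁴)) ≈ 1.46×10²⁹ m⁻³.

n ≈ 1.46×10²⁹ m⁻³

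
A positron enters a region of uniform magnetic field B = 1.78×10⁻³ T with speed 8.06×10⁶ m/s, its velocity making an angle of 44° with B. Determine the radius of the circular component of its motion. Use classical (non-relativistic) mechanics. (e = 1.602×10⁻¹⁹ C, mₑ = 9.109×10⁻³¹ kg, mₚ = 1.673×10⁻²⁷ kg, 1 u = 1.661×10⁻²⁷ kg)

r ≈ 0.0179 m

v⊥ = v sinθ = 8.06×10⁶·sin44° ≈ 5.599×10⁶ m/s.
r = m v⊥/(|q|B) = (9.109×10⁻³¹)(5.599×10⁶)/((1.602×10⁻¹⁹)(1.78×10⁻³)) ≈ 0.0179 m.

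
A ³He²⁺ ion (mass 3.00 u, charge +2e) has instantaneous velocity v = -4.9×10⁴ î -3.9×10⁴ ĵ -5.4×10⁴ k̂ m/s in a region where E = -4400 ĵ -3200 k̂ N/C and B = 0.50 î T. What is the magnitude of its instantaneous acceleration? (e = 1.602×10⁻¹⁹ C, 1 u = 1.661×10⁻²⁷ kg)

v×B = (0, -2.70×10⁴, 1.95×10⁴) N/C.
E + v×B = (0, -3.14×10⁴, 1.63×10⁴) N/C.
F = q(E + v×B) = (3.204×10⁻¹⁹ C)·(0, -3.14×10⁴, 1.63×10⁴) = (0, -1.01×10⁻¹⁴, 5.22×10⁻¹⁵) N.
|a| = |F|/m = 1.134×10⁻¹⁴/4.983×10⁻²⁷ ≈ 2.27×10¹² m/s².

|a| ≈ 2.27×10¹² m/s²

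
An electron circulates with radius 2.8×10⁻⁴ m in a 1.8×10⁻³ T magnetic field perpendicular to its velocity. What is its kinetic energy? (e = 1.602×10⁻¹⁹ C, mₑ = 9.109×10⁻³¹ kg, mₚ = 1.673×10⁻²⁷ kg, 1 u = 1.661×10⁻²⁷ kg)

v = |q|Br/m, then KE = ½mv² = (qBr)²/(2m).
v = (1.602×10⁻¹⁹)(1.8×10⁻³)(2.8×10⁻⁴)/9.109×10⁻³¹ ≈ 8.864×10⁴ m/s.
KE = ½(9.109×10⁻³¹)(8.864×10⁴)² ≈ 3.6×10⁻²¹ J.

KE ≈ 3.6×10⁻²¹ J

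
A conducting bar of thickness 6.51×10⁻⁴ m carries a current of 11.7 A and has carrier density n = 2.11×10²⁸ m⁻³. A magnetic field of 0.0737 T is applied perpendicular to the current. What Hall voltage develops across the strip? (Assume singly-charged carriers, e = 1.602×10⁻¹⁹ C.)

V_H ≈ 3.92×10⁻⁷ V

V_H = IB/(n e t).
V_H = (11.7)(0.0737)/((2.11×10²⁸)(1.602×10⁻¹⁹)(6.51×10⁻⁴)) ≈ 3.92×10⁻⁷ V.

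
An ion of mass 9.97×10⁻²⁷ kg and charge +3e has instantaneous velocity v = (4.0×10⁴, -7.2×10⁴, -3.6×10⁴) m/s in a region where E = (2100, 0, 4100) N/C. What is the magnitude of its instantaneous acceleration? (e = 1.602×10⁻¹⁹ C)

Only an electric field acts, so F = qE = (4.806×10⁻¹⁹ C)·(2100, 0, 4100) = (1.01×10⁻¹⁵, 0, 1.97×10⁻¹⁵) N.
|a| = |F|/m = 2.214×10⁻¹⁵/9.97×10⁻²⁷ ≈ 2.22×10¹¹ m/s².

|a| ≈ 2.22×10¹¹ m/s²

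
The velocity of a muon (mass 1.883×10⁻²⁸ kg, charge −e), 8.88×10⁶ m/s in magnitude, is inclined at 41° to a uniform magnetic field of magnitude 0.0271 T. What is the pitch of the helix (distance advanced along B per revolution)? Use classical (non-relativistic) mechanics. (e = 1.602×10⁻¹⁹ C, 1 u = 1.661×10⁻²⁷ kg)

p ≈ 1.83 m

v∥ = v cosθ = 8.88×10⁶·cos41° ≈ 6.702×10⁶ m/s.
T = 2πm/(|q|B) = 2π(1.883×10⁻²⁸)/((1.602×10⁻¹⁹)(0.0271)) ≈ 2.725×10⁻⁷ s.
pitch = v∥ T = (6.702×10⁶)(2.725×10⁻⁷) ≈ 1.83 m.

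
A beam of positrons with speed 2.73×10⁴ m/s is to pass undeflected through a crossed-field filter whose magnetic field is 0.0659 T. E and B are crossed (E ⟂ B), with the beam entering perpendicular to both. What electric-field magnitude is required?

For straight-line motion qE = qvB, so E = vB.
E = 2.73×10⁴ × 0.0659 = 1800 V/m.

E = 1800 V/m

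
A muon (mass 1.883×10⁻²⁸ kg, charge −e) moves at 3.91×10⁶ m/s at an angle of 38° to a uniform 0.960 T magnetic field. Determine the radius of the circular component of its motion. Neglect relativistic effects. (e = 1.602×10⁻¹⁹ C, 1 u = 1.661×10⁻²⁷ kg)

r ≈ 2.95×10⁻³ m

v⊥ = v sinθ = 3.91×10⁶·sin38° ≈ 2.407×10⁶ m/s.
r = m v⊥/(|q|B) = (1.883×10⁻²⁸)(2.407×10⁶)/((1.602×10⁻¹⁹)(0.960)) ≈ 2.95×10⁻³ m.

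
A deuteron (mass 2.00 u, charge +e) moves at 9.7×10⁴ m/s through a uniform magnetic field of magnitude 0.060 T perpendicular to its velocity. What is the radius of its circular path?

The magnetic force provides the centripetal force: |q|vB = mv²/r.
r = mv/(|q|B) = (3.322×10⁻²⁷)(9.7×10⁴)/((1.602×10⁻¹⁹)(0.060)) ≈ 0.034 m.

r ≈ 0.034 m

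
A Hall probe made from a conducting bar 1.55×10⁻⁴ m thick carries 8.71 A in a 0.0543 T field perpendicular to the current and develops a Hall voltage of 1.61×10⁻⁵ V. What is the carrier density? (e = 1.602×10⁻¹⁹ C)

n ≈ 1.18×10²⁷ m⁻³

From V_H = IB/(n e t), n = IB/(V_H e t).
n = (8.71)(0.0543)/((1.61×10⁻⁵)(1.602×10⁻¹⁹)(1.55×10⁻⁴)) ≈ 1.18×10²⁷ m⁻³.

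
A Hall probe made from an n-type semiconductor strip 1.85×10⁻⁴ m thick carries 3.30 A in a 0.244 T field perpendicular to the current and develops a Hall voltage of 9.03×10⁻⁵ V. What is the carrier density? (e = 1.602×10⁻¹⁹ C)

n ≈ 3.01×10²⁶ m⁻³

From V_H = IB/(n e t), n = IB/(V_H e t).
n = (3.30)(0.244)/((9.03×10⁻⁵)(1.602×10⁻¹⁹)(1.85×10⁻⁴)) ≈ 3.01×10²⁶ m⁻³.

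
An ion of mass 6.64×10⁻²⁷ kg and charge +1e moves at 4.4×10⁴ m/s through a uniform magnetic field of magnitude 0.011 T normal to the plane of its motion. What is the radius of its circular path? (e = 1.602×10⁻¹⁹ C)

The magnetic force provides the centripetal force: |q|vB = mv²/r.
r = mv/(|q|B) = (6.64×10⁻²⁷)(4.4×10⁴)/((1.602×10⁻¹⁹)(0.011)) ≈ 0.17 m.

r ≈ 0.17 m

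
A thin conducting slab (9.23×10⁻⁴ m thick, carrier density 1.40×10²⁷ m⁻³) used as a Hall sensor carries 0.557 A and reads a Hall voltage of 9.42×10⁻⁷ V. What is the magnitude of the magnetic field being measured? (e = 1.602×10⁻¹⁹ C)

From V_H = IB/(n e t), B = V_H n e t / I.
B = (9.42×10⁻⁷)(1.40×10²⁷)(1.602×10⁻¹⁹)(9.23×10⁻⁴)/0.557 ≈ 0.350 T.

B ≈ 0.350 T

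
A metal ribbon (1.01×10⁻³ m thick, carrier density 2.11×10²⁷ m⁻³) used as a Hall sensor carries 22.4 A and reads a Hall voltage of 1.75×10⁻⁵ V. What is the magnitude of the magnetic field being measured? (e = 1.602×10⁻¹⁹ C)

From V_H = IB/(n e t), B = V_H n e t / I.
B = (1.75×10⁻⁵)(2.11×10²⁷)(1.602×10⁻¹⁹)(1.01×10⁻³)/22.4 ≈ 0.267 T.

B ≈ 0.267 T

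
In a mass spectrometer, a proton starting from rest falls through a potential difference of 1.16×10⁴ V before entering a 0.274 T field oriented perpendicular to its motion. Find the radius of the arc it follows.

Acceleration: |q|V = ½mv² ⇒ v = √(2|q|V/m) = √(2·1.602×10⁻¹⁹·1.16×10⁴/1.673×10⁻²⁷) ≈ 1.490×10⁶ m/s.
In the field: r = mv/(|q|B) = (1.673×10⁻²⁷)(1.490×10⁶)/((1.602×10⁻¹⁹)(0.274)) ≈ 0.0568 m.

r ≈ 0.0568 m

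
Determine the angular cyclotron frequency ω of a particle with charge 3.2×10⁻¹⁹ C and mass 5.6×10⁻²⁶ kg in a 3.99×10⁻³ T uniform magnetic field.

ω = |q|B/m.
ω = (3.2×10⁻¹⁹)(3.99×10⁻³)/5.6×10⁻²⁶ ≈ 2.28×10⁴ rad/s.

ω ≈ 2.28×10⁴ rad/s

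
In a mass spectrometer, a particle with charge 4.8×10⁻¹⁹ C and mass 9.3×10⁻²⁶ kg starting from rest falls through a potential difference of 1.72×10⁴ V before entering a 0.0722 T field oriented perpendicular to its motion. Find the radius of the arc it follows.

Acceleration: |q|V = ½mv² ⇒ v = √(2|q|V/m) = √(2·4.8×10⁻¹⁹·1.72×10⁴/9.3×10⁻²⁶) ≈ 4.214×10⁵ m/s.
In the field: r = mv/(|q|B) = (9.3×10⁻²⁶)(4.214×10⁵)/((4.8×10⁻¹⁹)(0.0722)) ≈ 1.13 m.

r ≈ 1.13 m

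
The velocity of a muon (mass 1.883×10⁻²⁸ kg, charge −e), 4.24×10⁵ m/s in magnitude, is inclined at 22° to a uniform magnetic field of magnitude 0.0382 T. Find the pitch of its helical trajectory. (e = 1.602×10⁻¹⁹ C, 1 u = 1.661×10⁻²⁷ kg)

p ≈ 0.0760 m

v∥ = v cosθ = 4.24×10⁵·cos22° ≈ 3.931×10⁵ m/s.
T = 2πm/(|q|B) = 2π(1.883×10⁻²⁸)/((1.602×10⁻¹⁹)(0.0382)) ≈ 1.933×10⁻⁷ s.
pitch = v∥ T = (3.931×10⁵)(1.933×10⁻⁷) ≈ 0.0760 m.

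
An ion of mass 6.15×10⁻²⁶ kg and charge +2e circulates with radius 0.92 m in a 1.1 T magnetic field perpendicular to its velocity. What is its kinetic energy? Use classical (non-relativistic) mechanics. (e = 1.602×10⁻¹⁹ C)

KE ≈ 8.5×10⁻¹³ J

v = |q|Br/m, then KE = ½mv² = (qBr)²/(2m).
v = (3.204×10⁻¹⁹)(1.1)(0.92)/6.15×10⁻²⁶ ≈ 5.272×10⁶ m/s.
KE = ½(6.15×10⁻²⁶)(5.272×10⁶)² ≈ 8.5×10⁻¹³ J.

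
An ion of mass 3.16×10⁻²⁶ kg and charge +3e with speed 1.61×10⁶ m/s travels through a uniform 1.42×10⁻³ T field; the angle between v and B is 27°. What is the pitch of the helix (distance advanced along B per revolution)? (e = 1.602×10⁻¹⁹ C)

p ≈ 417 m

v∥ = v cosθ = 1.61×10⁶·cos27° ≈ 1.435×10⁶ m/s.
T = 2πm/(|q|B) = 2π(3.16×10⁻²⁶)/((4.806×10⁻¹⁹)(1.42×10⁻³)) ≈ 2.909×10⁻⁴ s.
pitch = v∥ T = (1.435×10⁶)(2.909×10⁻⁴) ≈ 417 m.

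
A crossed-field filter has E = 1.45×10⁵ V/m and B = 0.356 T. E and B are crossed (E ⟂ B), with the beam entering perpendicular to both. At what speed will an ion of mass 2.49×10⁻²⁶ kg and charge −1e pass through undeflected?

v = 4.07×10⁵ m/s

Zero net Lorentz force requires |qE| = |q v×B|, i.e. E = vB.
v = E/B = 1.45×10⁵/0.356 = 4.07×10⁵ m/s.
The result is independent of the particle's charge and mass.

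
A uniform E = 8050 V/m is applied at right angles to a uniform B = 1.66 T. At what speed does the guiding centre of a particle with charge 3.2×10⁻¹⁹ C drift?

The steady drift has the magnetic force balancing the electric force, so v_d = E/B.
v_d = 8050/1.66 = 4850 m/s.

v_d ≈ 4850 m/s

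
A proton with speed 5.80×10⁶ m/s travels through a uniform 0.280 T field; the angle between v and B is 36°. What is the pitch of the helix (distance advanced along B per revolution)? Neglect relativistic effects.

p ≈ 1.10 m

v∥ = v cosθ = 5.80×10⁶·cos36° ≈ 4.692×10⁶ m/s.
T = 2πm/(|q|B) = 2π(1.673×10⁻²⁷)/((1.602×10⁻¹⁹)(0.280)) ≈ 2.343×10⁻⁷ s.
pitch = v∥ T = (4.692×10⁶)(2.343×10⁻⁷) ≈ 1.10 m.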